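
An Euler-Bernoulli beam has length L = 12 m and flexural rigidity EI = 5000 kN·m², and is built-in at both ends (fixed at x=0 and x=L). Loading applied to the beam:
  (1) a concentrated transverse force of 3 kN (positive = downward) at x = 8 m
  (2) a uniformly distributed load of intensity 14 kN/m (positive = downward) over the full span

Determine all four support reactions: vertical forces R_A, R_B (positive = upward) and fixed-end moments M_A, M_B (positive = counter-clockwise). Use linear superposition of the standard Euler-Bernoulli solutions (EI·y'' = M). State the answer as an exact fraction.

Load 1 — point force P=3 kN at a=8 m (b=L-a=4):
  R_A = Pb²(3a+b)/L³ = 3·4²·(3·8+4)/12³ = 7/9 kN
  M_A = Pab²/L² = 3·8·4²/12² = 8/3 kN·m
  R_B = Pa²(a+3b)/L³ = 3·8²·(8+3·4)/12³ = 20/9 kN
  M_B = -Pa²b/L² = -3·8²·4/12² = -16/3 kN·m
Load 2 — uniform load w=14 kN/m over full span:
  R_A = wL/2 = 14·12/2 = 84 kN
  M_A = wL²/12 = 14·12²/12 = 168 kN·m
  R_B = wL/2 = 14·12/2 = 84 kN
  M_B = -wL²/12 = -14·12²/12 = -168 kN·m
Superposition: R_A = 763/9 kN, M_A = 512/3 kN·m, R_B = 776/9 kN, M_B = -520/3 kN·m

R_A = 763/9 kN, M_A = 512/3 kN·m, R_B = 776/9 kN, M_B = -520/3 kN·m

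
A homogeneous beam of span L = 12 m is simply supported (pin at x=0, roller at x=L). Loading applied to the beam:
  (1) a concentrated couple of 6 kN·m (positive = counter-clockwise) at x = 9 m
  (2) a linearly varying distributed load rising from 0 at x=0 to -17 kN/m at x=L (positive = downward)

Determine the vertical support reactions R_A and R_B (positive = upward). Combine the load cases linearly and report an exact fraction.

Load 1 — applied couple M₀=6 kN·m at a=9 m (b=L-a=3):
  R_A = M₀/L = 6/12 = 1/2 kN
  R_B = -M₀/L = -6/12 = -1/2 kN
Load 2 — triangular load w₀=-17 kN/m (0→w₀ over full span):
  R_A = w₀L/6 = (-17)·12/6 = -34 kN
  R_B = w₀L/3 = (-17)·12/3 = -68 kN
Superposition: R_A = -67/2 kN, R_B = -137/2 kN

R_A = -67/2 kN, R_B = -137/2 kN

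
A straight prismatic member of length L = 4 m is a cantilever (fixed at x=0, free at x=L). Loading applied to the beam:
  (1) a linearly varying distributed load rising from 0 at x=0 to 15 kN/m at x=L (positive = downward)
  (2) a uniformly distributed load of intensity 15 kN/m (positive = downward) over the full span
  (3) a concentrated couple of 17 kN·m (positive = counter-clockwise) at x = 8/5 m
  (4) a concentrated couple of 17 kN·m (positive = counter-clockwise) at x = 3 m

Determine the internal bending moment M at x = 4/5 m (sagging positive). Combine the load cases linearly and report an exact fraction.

M(4/5) = -2478/25 kN·m

Load 1 — triangular load w₀=15 kN/m (0→w₀ over full span):
  M_1 = w₀Lx/2 - w₀L²/3 - w₀x³/(6L) = 15·4·(4/5)/2 - 15·4²/3 - 15·(4/5)³/(6·4) = -1408/25 kN·m
Load 2 — uniform load w=15 kN/m over full span:
  M_2 = -w(L-x)²/2 = -15·(4-(4/5))²/2 = -384/5 kN·m
Load 3 — applied couple M₀=17 kN·m at a=8/5 m (b=L-a=12/5):
  M_3 = M₀  [x≤a] = 17 = 17 kN·m
Load 4 — applied couple M₀=17 kN·m at a=3 m (b=L-a=1):
  M_4 = M₀  [x≤a] = 17 = 17 kN·m
Superposition: M = Σ M_i = -2478/25 kN·m ≈ -99.120000 kN·m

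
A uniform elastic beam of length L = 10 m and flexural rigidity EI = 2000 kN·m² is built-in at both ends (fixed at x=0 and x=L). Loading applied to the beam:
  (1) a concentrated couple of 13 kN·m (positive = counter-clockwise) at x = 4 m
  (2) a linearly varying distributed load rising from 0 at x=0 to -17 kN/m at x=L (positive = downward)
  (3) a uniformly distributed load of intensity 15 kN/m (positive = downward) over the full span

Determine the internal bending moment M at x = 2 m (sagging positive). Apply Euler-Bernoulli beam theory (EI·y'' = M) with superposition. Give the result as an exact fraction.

M(2) = 1919/375 kN·m

Load 1 — applied couple M₀=13 kN·m at a=4 m (b=L-a=6):
  M_1 = R_Ax - M_A  [x≤a] with R_A=234/125, M_A=39/25 = (234/125)·2 - (39/25) = 273/125 kN·m
Load 2 — triangular load w₀=-17 kN/m (0→w₀ over full span):
  M_2 = 3w₀Lx/20 - w₀L²/30 - w₀x³/(6L) = 3·(-17)·10·2/20 - (-17)·10²/30 - (-17)·2³/(6·10) = 119/15 kN·m
Load 3 — uniform load w=15 kN/m over full span:
  M_3 = wLx/2 - wL²/12 - wx²/2 = 15·10·2/2 - 15·10²/12 - 15·2²/2 = -5 kN·m
Superposition: M = Σ M_i = 1919/375 kN·m ≈ 5.117333 kN·m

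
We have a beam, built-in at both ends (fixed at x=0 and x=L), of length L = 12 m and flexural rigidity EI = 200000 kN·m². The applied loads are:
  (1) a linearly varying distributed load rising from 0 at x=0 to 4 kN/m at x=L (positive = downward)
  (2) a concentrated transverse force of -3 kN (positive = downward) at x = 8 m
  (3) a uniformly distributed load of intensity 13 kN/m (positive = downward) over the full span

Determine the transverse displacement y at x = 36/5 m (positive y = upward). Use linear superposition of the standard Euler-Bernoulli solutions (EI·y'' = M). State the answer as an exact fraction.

Load 1 — triangular load w₀=4 kN/m (0→w₀ over full span):
  y_1 = -w₀x²(L-x)²(x+2L)/(120LEI) = -4·(36/5)²·(12-(36/5))²·((36/5)+2·12)/(120·12·200000) = -25272/48828125 m
Load 2 — point force P=-3 kN at a=8 m (b=L-a=4):
  y_2 = -Pb²x²(3aL-(3a+b)x)/(6L³EI)  [x≤a] = -(-3)·4²·(36/5)²·(3·8·12-(3·8+4)·(36/5))/(6·12³·200000) = 81/781250 m
Load 3 — uniform load w=13 kN/m over full span:
  y_3 = -wx²(L-x)²/(24EI) = -13·(36/5)²·(12-(36/5))²/(24·200000) = -6318/1953125 m
Superposition: y = Σ y_i = -356319/97656250 m ≈ -0.003649 m

y(36/5) = -356319/97656250 m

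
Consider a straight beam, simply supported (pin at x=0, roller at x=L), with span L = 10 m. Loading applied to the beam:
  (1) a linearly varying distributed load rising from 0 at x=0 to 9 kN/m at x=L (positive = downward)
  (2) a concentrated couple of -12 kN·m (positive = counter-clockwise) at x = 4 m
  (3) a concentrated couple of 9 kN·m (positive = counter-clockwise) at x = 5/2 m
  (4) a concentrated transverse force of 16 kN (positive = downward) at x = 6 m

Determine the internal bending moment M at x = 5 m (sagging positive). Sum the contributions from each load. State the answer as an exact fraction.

Load 1 — triangular load w₀=9 kN/m (0→w₀ over full span):
  M_1 = w₀Lx/6 - w₀x³/(6L) = 9·10·5/6 - 9·5³/(6·10) = 225/4 kN·m
Load 2 — applied couple M₀=-12 kN·m at a=4 m (b=L-a=6):
  M_2 = M₀x/L - M₀  [x>a] = (-12)·5/10 - (-12) = 6 kN·m
Load 3 — applied couple M₀=9 kN·m at a=5/2 m (b=L-a=15/2):
  M_3 = M₀x/L - M₀  [x>a] = 9·5/10 - 9 = -9/2 kN·m
Load 4 — point force P=16 kN at a=6 m (b=L-a=4):
  M_4 = Pbx/L  [x≤a] = 16·4·5/10 = 32 kN·m
Superposition: M = Σ M_i = 359/4 kN·m ≈ 89.750000 kN·m

M(5) = 359/4 kN·m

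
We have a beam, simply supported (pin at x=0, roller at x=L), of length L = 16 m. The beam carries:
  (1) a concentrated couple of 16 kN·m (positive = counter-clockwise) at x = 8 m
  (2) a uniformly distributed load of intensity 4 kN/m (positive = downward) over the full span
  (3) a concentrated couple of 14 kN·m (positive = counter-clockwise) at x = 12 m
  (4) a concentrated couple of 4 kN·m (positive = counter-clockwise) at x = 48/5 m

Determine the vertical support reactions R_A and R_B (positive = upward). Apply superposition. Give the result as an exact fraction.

Load 1 — applied couple M₀=16 kN·m at a=8 m (b=L-a=8):
  R_A = M₀/L = 16/16 = 1 kN
  R_B = -M₀/L = -16/16 = -1 kN
Load 2 — uniform load w=4 kN/m over full span:
  R_A = wL/2 = 4·16/2 = 32 kN
  R_B = wL/2 = 4·16/2 = 32 kN
Load 3 — applied couple M₀=14 kN·m at a=12 m (b=L-a=4):
  R_A = M₀/L = 14/16 = 7/8 kN
  R_B = -M₀/L = -14/16 = -7/8 kN
Load 4 — applied couple M₀=4 kN·m at a=48/5 m (b=L-a=32/5):
  R_A = M₀/L = 4/16 = 1/4 kN
  R_B = -M₀/L = -4/16 = -1/4 kN
Superposition: R_A = 273/8 kN, R_B = 239/8 kN

R_A = 273/8 kN, R_B = 239/8 kN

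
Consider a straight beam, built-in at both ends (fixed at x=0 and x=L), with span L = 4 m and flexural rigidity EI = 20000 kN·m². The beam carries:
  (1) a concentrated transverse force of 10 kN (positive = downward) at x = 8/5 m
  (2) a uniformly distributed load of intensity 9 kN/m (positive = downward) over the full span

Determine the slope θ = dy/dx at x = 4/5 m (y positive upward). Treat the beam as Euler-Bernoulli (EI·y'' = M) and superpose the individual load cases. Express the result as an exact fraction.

θ(4/5) = -279/781250 rad

Load 1 — point force P=10 kN at a=8/5 m (b=L-a=12/5):
  θ_1 = -Pb²x(2aL-(3a+b)x)/(2L³EI)  [x≤a] = -10·(12/5)²·(4/5)·(2·(8/5)·4-(3·(8/5)+(12/5))·(4/5))/(2·4³·20000) = -99/781250 rad
Load 2 — uniform load w=9 kN/m over full span:
  θ_2 = -wx(L-x)(L-2x)/(12EI) = -9·(4/5)·(4-(4/5))·(4-2·(4/5))/(12·20000) = -18/78125 rad
Superposition: θ = Σ θ_i = -279/781250 rad ≈ -0.000357 rad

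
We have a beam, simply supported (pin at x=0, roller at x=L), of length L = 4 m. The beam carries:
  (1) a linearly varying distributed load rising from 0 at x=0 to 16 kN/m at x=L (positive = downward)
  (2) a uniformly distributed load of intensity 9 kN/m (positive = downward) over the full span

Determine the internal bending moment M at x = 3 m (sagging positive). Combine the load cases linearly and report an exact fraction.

M(3) = 55/2 kN·m

Load 1 — triangular load w₀=16 kN/m (0→w₀ over full span):
  M_1 = w₀Lx/6 - w₀x³/(6L) = 16·4·3/6 - 16·3³/(6·4) = 14 kN·m
Load 2 — uniform load w=9 kN/m over full span:
  M_2 = wx(L-x)/2 = 9·3·(4-3)/2 = 27/2 kN·m
Superposition: M = Σ M_i = 55/2 kN·m ≈ 27.500000 kN·m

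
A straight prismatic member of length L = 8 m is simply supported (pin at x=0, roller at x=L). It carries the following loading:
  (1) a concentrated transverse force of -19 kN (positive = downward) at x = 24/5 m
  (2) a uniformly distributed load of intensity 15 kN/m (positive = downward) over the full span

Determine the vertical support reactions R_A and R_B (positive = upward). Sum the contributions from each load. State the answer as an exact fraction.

R_A = 262/5 kN, R_B = 243/5 kN

Load 1 — point force P=-19 kN at a=24/5 m (b=L-a=16/5):
  R_A = Pb/L = (-19)·(16/5)/8 = -38/5 kN
  R_B = Pa/L = (-19)·(24/5)/8 = -57/5 kN
Load 2 — uniform load w=15 kN/m over full span:
  R_A = wL/2 = 15·8/2 = 60 kN
  R_B = wL/2 = 15·8/2 = 60 kN
Superposition: R_A = 262/5 kN, R_B = 243/5 kN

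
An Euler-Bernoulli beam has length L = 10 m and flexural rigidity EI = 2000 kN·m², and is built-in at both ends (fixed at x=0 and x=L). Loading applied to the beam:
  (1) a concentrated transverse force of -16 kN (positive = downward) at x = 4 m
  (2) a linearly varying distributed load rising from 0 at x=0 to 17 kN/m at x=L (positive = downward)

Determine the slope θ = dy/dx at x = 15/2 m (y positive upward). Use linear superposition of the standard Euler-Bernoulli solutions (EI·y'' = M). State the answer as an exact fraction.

Load 1 — point force P=-16 kN at a=4 m (b=L-a=6):
  θ_1 = Pa²(L-x)(2bL-(3b+a)(L-x))/(2L³EI)  [x>a] = (-16)·4²·(10-(15/2))·(2·6·10-(3·6+4)·(10-(15/2)))/(2·10³·2000) = -13/1250 rad
Load 2 — triangular load w₀=17 kN/m (0→w₀ over full span):
  θ_2 = -w₀(2x(L-x)(L-2x)(x+2L)+x²(L-x)²)/(120LEI) = -17·(2·(15/2)·(10-(15/2))·(10-2·(15/2))·((15/2)+2·10)+(15/2)²·(10-(15/2))²)/(120·10·2000) = 697/20480 rad
Superposition: θ = Σ θ_i = 60501/2560000 rad ≈ 0.023633 rad

θ(15/2) = 60501/2560000 rad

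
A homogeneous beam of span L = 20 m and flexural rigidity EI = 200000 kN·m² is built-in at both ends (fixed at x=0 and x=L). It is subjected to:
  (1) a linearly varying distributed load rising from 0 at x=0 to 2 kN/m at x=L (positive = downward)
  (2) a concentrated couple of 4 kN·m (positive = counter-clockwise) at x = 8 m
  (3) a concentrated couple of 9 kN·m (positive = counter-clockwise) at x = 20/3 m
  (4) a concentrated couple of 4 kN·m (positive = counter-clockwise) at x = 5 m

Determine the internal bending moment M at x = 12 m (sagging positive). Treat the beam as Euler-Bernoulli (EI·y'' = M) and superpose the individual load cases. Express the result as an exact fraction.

Load 1 — triangular load w₀=2 kN/m (0→w₀ over full span):
  M_1 = 3w₀Lx/20 - w₀L²/30 - w₀x³/(6L) = 3·2·20·12/20 - 2·20²/30 - 2·12³/(6·20) = 248/15 kN·m
Load 2 — applied couple M₀=4 kN·m at a=8 m (b=L-a=12):
  M_2 = R_Ax - M_A - M₀  [x>a] with R_A=36/125, M_A=12/25 = (36/125)·12 - (12/25) - 4 = -128/125 kN·m
Load 3 — applied couple M₀=9 kN·m at a=20/3 m (b=L-a=40/3):
  M_3 = R_Ax - M_A - M₀  [x>a] with R_A=3/5, M_A=0 = (3/5)·12 - 0 - 9 = -9/5 kN·m
Load 4 — applied couple M₀=4 kN·m at a=5 m (b=L-a=15):
  M_4 = R_Ax - M_A - M₀  [x>a] with R_A=9/40, M_A=-3/4 = (9/40)·12 - (-3/4) - 4 = -11/20 kN·m
Superposition: M = Σ M_i = 19739/1500 kN·m ≈ 13.159333 kN·m

M(12) = 19739/1500 kN·m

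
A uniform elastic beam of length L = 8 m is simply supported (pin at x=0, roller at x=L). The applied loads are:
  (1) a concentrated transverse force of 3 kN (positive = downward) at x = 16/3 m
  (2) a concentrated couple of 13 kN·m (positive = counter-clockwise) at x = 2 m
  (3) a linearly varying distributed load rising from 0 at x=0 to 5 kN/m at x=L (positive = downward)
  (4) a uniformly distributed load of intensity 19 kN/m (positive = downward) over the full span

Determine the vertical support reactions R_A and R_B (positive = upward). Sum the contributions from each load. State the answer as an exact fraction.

R_A = 2047/24 kN, R_B = 2153/24 kN

Load 1 — point force P=3 kN at a=16/3 m (b=L-a=8/3):
  R_A = Pb/L = 3·(8/3)/8 = 1 kN
  R_B = Pa/L = 3·(16/3)/8 = 2 kN
Load 2 — applied couple M₀=13 kN·m at a=2 m (b=L-a=6):
  R_A = M₀/L = 13/8 kN
  R_B = -M₀/L = -13/8 kN
Load 3 — triangular load w₀=5 kN/m (0→w₀ over full span):
  R_A = w₀L/6 = 5·8/6 = 20/3 kN
  R_B = w₀L/3 = 5·8/3 = 40/3 kN
Load 4 — uniform load w=19 kN/m over full span:
  R_A = wL/2 = 19·8/2 = 76 kN
  R_B = wL/2 = 19·8/2 = 76 kN
Superposition: R_A = 2047/24 kN, R_B = 2153/24 kN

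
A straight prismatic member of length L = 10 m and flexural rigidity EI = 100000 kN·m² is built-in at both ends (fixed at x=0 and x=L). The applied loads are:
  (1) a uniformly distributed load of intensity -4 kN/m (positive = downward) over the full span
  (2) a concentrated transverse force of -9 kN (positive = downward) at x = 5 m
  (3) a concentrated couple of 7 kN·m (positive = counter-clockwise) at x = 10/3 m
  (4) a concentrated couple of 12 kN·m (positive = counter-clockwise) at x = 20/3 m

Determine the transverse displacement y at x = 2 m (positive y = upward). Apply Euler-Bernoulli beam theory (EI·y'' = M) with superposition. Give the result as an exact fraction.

Load 1 — uniform load w=-4 kN/m over full span:
  y_1 = -wx²(L-x)²/(24EI) = -(-4)·2²·(10-2)²/(24·100000) = 4/9375 m
Load 2 — point force P=-9 kN at a=5 m (b=L-a=5):
  y_2 = -Pb²x²(3aL-(3a+b)x)/(6L³EI)  [x≤a] = -(-9)·5²·2²·(3·5·10-(3·5+5)·2)/(6·10³·100000) = 33/200000 m
Load 3 — applied couple M₀=7 kN·m at a=10/3 m (b=L-a=20/3):
  y_3 = (R_Ax³/6 - M_Ax²/2)/EI  [x≤a] with R_A=14/15, M_A=0 = ((14/15)·2³/6 - 0·2²/2)/100000 = 7/562500 m
Load 4 — applied couple M₀=12 kN·m at a=20/3 m (b=L-a=10/3):
  y_4 = (R_Ax³/6 - M_Ax²/2)/EI  [x≤a] with R_A=8/5, M_A=4 = ((8/5)·2³/6 - 4·2²/2)/100000 = -11/187500 m
Superposition: y = Σ y_i = 4909/9000000 m ≈ 0.000545 m

y(2) = 4909/9000000 m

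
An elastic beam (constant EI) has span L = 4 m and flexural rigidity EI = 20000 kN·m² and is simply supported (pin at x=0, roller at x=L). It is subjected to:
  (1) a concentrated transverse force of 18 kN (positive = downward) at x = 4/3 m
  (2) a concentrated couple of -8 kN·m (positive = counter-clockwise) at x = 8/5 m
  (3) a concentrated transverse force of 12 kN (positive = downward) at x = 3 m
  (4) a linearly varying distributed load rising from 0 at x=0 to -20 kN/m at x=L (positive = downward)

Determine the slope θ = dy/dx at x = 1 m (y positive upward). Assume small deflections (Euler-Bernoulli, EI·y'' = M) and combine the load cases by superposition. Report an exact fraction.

Load 1 — point force P=18 kN at a=4/3 m (b=L-a=8/3):
  θ_1 = -Pb(L²-b²-3x²)/(6LEI)  [x≤a] = -18·(8/3)·(4²-(8/3)²-3·1²)/(6·4·20000) = -53/90000 rad
Load 2 — applied couple M₀=-8 kN·m at a=8/5 m (b=L-a=12/5):
  θ_2 = (M₀x²/(2L)+C₁)/EI  [x≤a] with C₁=M₀(3b²-L²)/(6L)=-32/75 = ((-8)·1²/(2·4)+(-32/75))/20000 = -107/1500000 rad
Load 3 — point force P=12 kN at a=3 m (b=L-a=1):
  θ_3 = -Pb(L²-b²-3x²)/(6LEI)  [x≤a] = -12·1·(4²-1²-3·1²)/(6·4·20000) = -3/10000 rad
Load 4 — triangular load w₀=-20 kN/m (0→w₀ over full span):
  θ_4 = -w₀(7L⁴-30L²x²+15x⁴)/(360LEI) = -(-20)·(7·4⁴-30·4²·1²+15·1⁴)/(360·4·20000) = 1327/1440000 rad
Superposition: θ = Σ θ_i = -1393/36000000 rad ≈ -0.000039 rad

θ(1) = -1393/36000000 rad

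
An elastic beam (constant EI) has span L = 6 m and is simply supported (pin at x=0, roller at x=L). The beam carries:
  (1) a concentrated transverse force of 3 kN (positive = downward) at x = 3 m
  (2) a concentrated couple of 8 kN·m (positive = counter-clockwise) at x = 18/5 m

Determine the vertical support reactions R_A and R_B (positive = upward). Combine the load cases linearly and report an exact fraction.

R_A = 17/6 kN, R_B = 1/6 kN

Load 1 — point force P=3 kN at a=3 m (b=L-a=3):
  R_A = Pb/L = 3·3/6 = 3/2 kN
  R_B = Pa/L = 3·3/6 = 3/2 kN
Load 2 — applied couple M₀=8 kN·m at a=18/5 m (b=L-a=12/5):
  R_A = M₀/L = 8/6 = 4/3 kN
  R_B = -M₀/L = -8/6 = -4/3 kN
Superposition: R_A = 17/6 kN, R_B = 1/6 kN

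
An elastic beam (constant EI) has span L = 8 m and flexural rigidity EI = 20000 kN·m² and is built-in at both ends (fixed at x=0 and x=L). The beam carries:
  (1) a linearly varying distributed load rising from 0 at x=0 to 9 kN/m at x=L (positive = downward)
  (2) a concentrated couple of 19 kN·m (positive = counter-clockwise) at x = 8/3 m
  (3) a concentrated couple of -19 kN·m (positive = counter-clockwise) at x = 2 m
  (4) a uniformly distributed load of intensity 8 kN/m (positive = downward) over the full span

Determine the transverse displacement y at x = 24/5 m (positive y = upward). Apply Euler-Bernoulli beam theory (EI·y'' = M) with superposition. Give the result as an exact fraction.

Load 1 — triangular load w₀=9 kN/m (0→w₀ over full span):
  y_1 = -w₀x²(L-x)²(x+2L)/(120LEI) = -9·(24/5)²·(8-(24/5))²·((24/5)+2·8)/(120·8·20000) = -22464/9765625 m
Load 2 — applied couple M₀=19 kN·m at a=8/3 m (b=L-a=16/3):
  y_2 = (R_Ax³/6 - M_Ax²/2 - M₀(x-a)²/2)/EI  [x>a] with R_A=19/6, M_A=0 = ((19/6)·(24/5)³/6 - 0·(24/5)²/2 - 19·((24/5)-(8/3))²/2)/20000 = 532/703125 m
Load 3 — applied couple M₀=-19 kN·m at a=2 m (b=L-a=6):
  y_3 = (R_Ax³/6 - M_Ax²/2 - M₀(x-a)²/2)/EI  [x>a] with R_A=-171/64, M_A=57/16 = ((-171/64)·(24/5)³/6 - (57/16)·(24/5)²/2 - (-19)·((24/5)-2)²/2)/20000 = -247/312500 m
Load 4 — uniform load w=8 kN/m over full span:
  y_4 = -wx²(L-x)²/(24EI) = -8·(24/5)²·(8-(24/5))²/(24·20000) = -1536/390625 m
Superposition: y = Σ y_i = -2202979/351562500 m ≈ -0.006266 m

y(24/5) = -2202979/351562500 m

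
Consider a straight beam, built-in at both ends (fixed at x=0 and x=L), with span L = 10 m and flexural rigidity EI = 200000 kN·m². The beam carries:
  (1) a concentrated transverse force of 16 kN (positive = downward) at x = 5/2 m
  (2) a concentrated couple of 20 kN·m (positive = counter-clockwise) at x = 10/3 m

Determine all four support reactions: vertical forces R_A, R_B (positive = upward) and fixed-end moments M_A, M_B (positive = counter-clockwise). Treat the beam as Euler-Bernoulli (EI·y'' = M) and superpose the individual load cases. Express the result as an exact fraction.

Load 1 — point force P=16 kN at a=5/2 m (b=L-a=15/2):
  R_A = Pb²(3a+b)/L³ = 16·(15/2)²·(3·(5/2)+(15/2))/10³ = 27/2 kN
  M_A = Pab²/L² = 16·(5/2)·(15/2)²/10² = 45/2 kN·m
  R_B = Pa²(a+3b)/L³ = 16·(5/2)²·((5/2)+3·(15/2))/10³ = 5/2 kN
  M_B = -Pa²b/L² = -16·(5/2)²·(15/2)/10² = -15/2 kN·m
Load 2 — applied couple M₀=20 kN·m at a=10/3 m (b=L-a=20/3):
  R_A = 6M₀ab/L³ = 6·20·(10/3)·(20/3)/10³ = 8/3 kN
  M_A = M₀b(2a-b)/L² = 20·(20/3)·(2·(10/3)-(20/3))/10² = 0 kN·m
  R_B = -6M₀ab/L³ = -6·20·(10/3)·(20/3)/10³ = -8/3 kN
  M_B = M₀a(2b-a)/L² = 20·(10/3)·(2·(20/3)-(10/3))/10² = 20/3 kN·m
Superposition: R_A = 97/6 kN, M_A = 45/2 kN·m, R_B = -1/6 kN, M_B = -5/6 kN·m

R_A = 97/6 kN, M_A = 45/2 kN·m, R_B = -1/6 kN, M_B = -5/6 kN·m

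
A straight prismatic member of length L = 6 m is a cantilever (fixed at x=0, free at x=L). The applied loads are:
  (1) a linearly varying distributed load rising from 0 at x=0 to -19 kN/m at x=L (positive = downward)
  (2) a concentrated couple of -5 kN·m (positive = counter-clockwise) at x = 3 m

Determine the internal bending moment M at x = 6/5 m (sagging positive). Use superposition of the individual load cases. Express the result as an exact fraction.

M(6/5) = 19439/125 kN·m

Load 1 — triangular load w₀=-19 kN/m (0→w₀ over full span):
  M_1 = w₀Lx/2 - w₀L²/3 - w₀x³/(6L) = (-19)·6·(6/5)/2 - (-19)·6²/3 - (-19)·(6/5)³/(6·6) = 20064/125 kN·m
Load 2 — applied couple M₀=-5 kN·m at a=3 m (b=L-a=3):
  M_2 = M₀  [x≤a] = (-5) = -5 kN·m
Superposition: M = Σ M_i = 19439/125 kN·m ≈ 155.512000 kN·m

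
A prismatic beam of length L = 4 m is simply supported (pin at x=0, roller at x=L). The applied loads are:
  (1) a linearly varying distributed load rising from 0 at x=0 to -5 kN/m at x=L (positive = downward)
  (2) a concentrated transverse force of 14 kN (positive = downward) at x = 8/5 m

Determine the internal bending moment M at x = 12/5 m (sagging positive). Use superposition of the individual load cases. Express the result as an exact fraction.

M(12/5) = 96/25 kN·m

Load 1 — triangular load w₀=-5 kN/m (0→w₀ over full span):
  M_1 = w₀Lx/6 - w₀x³/(6L) = (-5)·4·(12/5)/6 - (-5)·(12/5)³/(6·4) = -128/25 kN·m
Load 2 — point force P=14 kN at a=8/5 m (b=L-a=12/5):
  M_2 = Pa(L-x)/L  [x>a] = 14·(8/5)·(4-(12/5))/4 = 224/25 kN·m
Superposition: M = Σ M_i = 96/25 kN·m ≈ 3.840000 kN·m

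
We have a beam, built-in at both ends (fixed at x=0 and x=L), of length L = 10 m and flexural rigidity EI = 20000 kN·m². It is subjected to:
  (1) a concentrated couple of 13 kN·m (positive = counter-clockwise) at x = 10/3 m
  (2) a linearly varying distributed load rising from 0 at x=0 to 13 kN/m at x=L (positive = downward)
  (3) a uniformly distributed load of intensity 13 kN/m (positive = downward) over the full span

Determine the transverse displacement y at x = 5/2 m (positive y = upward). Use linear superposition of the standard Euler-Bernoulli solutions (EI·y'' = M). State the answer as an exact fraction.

y(5/2) = -50063/3686400 m

Load 1 — applied couple M₀=13 kN·m at a=10/3 m (b=L-a=20/3):
  y_1 = (R_Ax³/6 - M_Ax²/2)/EI  [x≤a] with R_A=26/15, M_A=0 = ((26/15)·(5/2)³/6 - 0·(5/2)²/2)/20000 = 13/57600 m
Load 2 — triangular load w₀=13 kN/m (0→w₀ over full span):
  y_2 = -w₀x²(L-x)²(x+2L)/(120LEI) = -13·(5/2)²·(10-(5/2))²·((5/2)+2·10)/(120·10·20000) = -351/81920 m
Load 3 — uniform load w=13 kN/m over full span:
  y_3 = -wx²(L-x)²/(24EI) = -13·(5/2)²·(10-(5/2))²/(24·20000) = -39/4096 m
Superposition: y = Σ y_i = -50063/3686400 m ≈ -0.013580 m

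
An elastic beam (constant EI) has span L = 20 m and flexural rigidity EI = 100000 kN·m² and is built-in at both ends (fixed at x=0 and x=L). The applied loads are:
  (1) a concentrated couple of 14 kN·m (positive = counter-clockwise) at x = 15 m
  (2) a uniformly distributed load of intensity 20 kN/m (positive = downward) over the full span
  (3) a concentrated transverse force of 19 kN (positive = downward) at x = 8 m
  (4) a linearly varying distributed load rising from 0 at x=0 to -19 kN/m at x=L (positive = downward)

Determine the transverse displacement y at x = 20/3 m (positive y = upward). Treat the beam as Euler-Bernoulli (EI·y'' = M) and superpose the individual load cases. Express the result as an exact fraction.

Load 1 — applied couple M₀=14 kN·m at a=15 m (b=L-a=5):
  y_1 = (R_Ax³/6 - M_Ax²/2)/EI  [x≤a] with R_A=63/80, M_A=35/8 = ((63/80)·(20/3)³/6 - (35/8)·(20/3)²/2)/100000 = -7/12000 m
Load 2 — uniform load w=20 kN/m over full span:
  y_2 = -wx²(L-x)²/(24EI) = -20·(20/3)²·(20-(20/3))²/(24·100000) = -16/243 m
Load 3 — point force P=19 kN at a=8 m (b=L-a=12):
  y_3 = -Pb²x²(3aL-(3a+b)x)/(6L³EI)  [x≤a] = -19·12²·(20/3)²·(3·8·20-(3·8+12)·(20/3))/(6·20³·100000) = -19/3125 m
Load 4 — triangular load w₀=-19 kN/m (0→w₀ over full span):
  y_4 = -w₀x²(L-x)²(x+2L)/(120LEI) = -(-19)·(20/3)²·(20-(20/3))²·((20/3)+2·20)/(120·20·100000) = 532/18225 m
Superposition: y = Σ y_i = -3157757/72900000 m ≈ -0.043316 m

y(20/3) = -3157757/72900000 m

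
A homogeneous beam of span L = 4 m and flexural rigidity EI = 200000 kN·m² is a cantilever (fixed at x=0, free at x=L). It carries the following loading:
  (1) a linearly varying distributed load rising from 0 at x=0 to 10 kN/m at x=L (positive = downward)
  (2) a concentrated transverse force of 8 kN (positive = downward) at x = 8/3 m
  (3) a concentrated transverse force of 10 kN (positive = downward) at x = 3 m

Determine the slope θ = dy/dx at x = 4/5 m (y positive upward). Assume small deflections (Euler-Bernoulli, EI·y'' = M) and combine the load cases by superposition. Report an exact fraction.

θ(4/5) = -1119/3125000 rad

Load 1 — triangular load w₀=10 kN/m (0→w₀ over full span):
  θ_1 = (w₀Lx²/4-w₀L²x/3-w₀x⁴/(24L))/EI = (10·4·(4/5)²/4-10·4²·(4/5)/3-10·(4/5)⁴/(24·4))/200000 = -851/4687500 rad
Load 2 — point force P=8 kN at a=8/3 m (b=L-a=4/3):
  θ_2 = -Px(2a-x)/(2EI)  [x≤a] = -8·(4/5)·(2·(8/3)-(4/5))/(2·200000) = -17/234375 rad
Load 3 — point force P=10 kN at a=3 m (b=L-a=1):
  θ_3 = -Px(2a-x)/(2EI)  [x≤a] = -10·(4/5)·(2·3-(4/5))/(2·200000) = -13/125000 rad
Superposition: θ = Σ θ_i = -1119/3125000 rad ≈ -0.000358 rad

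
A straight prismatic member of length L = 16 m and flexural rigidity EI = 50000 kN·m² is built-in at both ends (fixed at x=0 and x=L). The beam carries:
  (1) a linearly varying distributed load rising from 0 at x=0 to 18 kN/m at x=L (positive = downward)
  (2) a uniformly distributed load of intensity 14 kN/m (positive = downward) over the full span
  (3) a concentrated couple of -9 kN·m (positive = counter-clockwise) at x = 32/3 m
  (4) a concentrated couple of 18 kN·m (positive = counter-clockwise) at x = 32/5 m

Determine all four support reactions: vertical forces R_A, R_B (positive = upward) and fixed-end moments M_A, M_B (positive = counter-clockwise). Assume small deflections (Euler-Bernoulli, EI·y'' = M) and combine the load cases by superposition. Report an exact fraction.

Load 1 — triangular load w₀=18 kN/m (0→w₀ over full span):
  R_A = 3w₀L/20 = 3·18·16/20 = 216/5 kN
  M_A = w₀L²/30 = 18·16²/30 = 768/5 kN·m
  R_B = 7w₀L/20 = 7·18·16/20 = 504/5 kN
  M_B = -w₀L²/20 = -18·16²/20 = -1152/5 kN·m
Load 2 — uniform load w=14 kN/m over full span:
  R_A = wL/2 = 14·16/2 = 112 kN
  M_A = wL²/12 = 14·16²/12 = 896/3 kN·m
  R_B = wL/2 = 14·16/2 = 112 kN
  M_B = -wL²/12 = -14·16²/12 = -896/3 kN·m
Load 3 — applied couple M₀=-9 kN·m at a=32/3 m (b=L-a=16/3):
  R_A = 6M₀ab/L³ = 6·(-9)·(32/3)·(16/3)/16³ = -3/4 kN
  M_A = M₀b(2a-b)/L² = (-9)·(16/3)·(2·(32/3)-(16/3))/16² = -3 kN·m
  R_B = -6M₀ab/L³ = -6·(-9)·(32/3)·(16/3)/16³ = 3/4 kN
  M_B = M₀a(2b-a)/L² = (-9)·(32/3)·(2·(16/3)-(32/3))/16² = 0 kN·m
Load 4 — applied couple M₀=18 kN·m at a=32/5 m (b=L-a=48/5):
  R_A = 6M₀ab/L³ = 6·18·(32/5)·(48/5)/16³ = 81/50 kN
  M_A = M₀b(2a-b)/L² = 18·(48/5)·(2·(32/5)-(48/5))/16² = 54/25 kN·m
  R_B = -6M₀ab/L³ = -6·18·(32/5)·(48/5)/16³ = -81/50 kN
  M_B = M₀a(2b-a)/L² = 18·(32/5)·(2·(48/5)-(32/5))/16² = 144/25 kN·m
Superposition: R_A = 15607/100 kN, M_A = 33857/75 kN·m, R_B = 21193/100 kN, M_B = -39248/75 kN·m

R_A = 15607/100 kN, M_A = 33857/75 kN·m, R_B = 21193/100 kN, M_B = -39248/75 kN·m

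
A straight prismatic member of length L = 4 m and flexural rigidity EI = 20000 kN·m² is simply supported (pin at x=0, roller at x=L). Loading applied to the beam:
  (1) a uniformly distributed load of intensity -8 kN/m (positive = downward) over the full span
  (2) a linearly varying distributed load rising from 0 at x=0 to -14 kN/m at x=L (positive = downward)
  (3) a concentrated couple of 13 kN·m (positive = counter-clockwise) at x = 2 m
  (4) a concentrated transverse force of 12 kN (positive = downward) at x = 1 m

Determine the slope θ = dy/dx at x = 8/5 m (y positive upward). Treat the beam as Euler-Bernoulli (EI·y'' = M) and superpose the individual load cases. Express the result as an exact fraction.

Load 1 — uniform load w=-8 kN/m over full span:
  θ_1 = -w(L³-6Lx²+4x³)/(24EI) = -(-8)·(4³-6·4·(8/5)²+4·(8/5)³)/(24·20000) = 74/234375 rad
Load 2 — triangular load w₀=-14 kN/m (0→w₀ over full span):
  θ_2 = -w₀(7L⁴-30L²x²+15x⁴)/(360LEI) = -(-14)·(7·4⁴-30·4²·(8/5)²+15·(8/5)⁴)/(360·4·20000) = 2261/7031250 rad
Load 3 — applied couple M₀=13 kN·m at a=2 m (b=L-a=2):
  θ_3 = (M₀x²/(2L)+C₁)/EI  [x≤a] with C₁=M₀(3b²-L²)/(6L)=-13/6 = (13·(8/5)²/(2·4)+(-13/6))/20000 = 299/3000000 rad
Load 4 — point force P=12 kN at a=1 m (b=L-a=3):
  θ_4 = -Pa(2L²-6Lx+3x²+a²)/(6LEI)  [x>a] = -12·1·(2·4²-6·4·(8/5)+3·(8/5)²+1²)/(6·4·20000) = -57/1000000 rad
Superposition: θ = Σ θ_i = 4781/7031250 rad ≈ 0.000680 rad

θ(8/5) = 4781/7031250 rad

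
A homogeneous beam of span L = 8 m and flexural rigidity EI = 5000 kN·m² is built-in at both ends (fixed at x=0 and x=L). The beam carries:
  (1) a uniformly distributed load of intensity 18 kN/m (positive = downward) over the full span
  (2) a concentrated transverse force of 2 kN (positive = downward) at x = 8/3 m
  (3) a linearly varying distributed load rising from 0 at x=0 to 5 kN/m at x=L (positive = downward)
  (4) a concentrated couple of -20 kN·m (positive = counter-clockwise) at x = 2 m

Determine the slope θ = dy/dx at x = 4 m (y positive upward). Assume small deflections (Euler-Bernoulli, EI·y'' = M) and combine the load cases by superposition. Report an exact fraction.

Load 1 — uniform load w=18 kN/m over full span:
  θ_1 = -wx(L-x)(L-2x)/(12EI) = -18·4·(8-4)·(8-2·4)/(12·5000) = 0 rad
Load 2 — point force P=2 kN at a=8/3 m (b=L-a=16/3):
  θ_2 = Pa²(L-x)(2bL-(3b+a)(L-x))/(2L³EI)  [x>a] = 2·(8/3)²·(8-4)·(2·(16/3)·8-(3·(16/3)+(8/3))·(8-4))/(2·8³·5000) = 2/16875 rad
Load 3 — triangular load w₀=5 kN/m (0→w₀ over full span):
  θ_3 = -w₀(2x(L-x)(L-2x)(x+2L)+x²(L-x)²)/(120LEI) = -5·(2·4·(8-4)·(8-2·4)·(4+2·8)+4²·(8-4)²)/(120·8·5000) = -1/3750 rad
Load 4 — applied couple M₀=-20 kN·m at a=2 m (b=L-a=6):
  θ_4 = (R_Ax²/2 - M_Ax - M₀(x-a))/EI  [x>a] with R_A=-45/16, M_A=15/4 = ((-45/16)·4²/2 - (15/4)·4 - (-20)·(4-2))/5000 = 1/2000 rad
Superposition: θ = Σ θ_i = 19/54000 rad ≈ 0.000352 rad

θ(4) = 19/54000 rad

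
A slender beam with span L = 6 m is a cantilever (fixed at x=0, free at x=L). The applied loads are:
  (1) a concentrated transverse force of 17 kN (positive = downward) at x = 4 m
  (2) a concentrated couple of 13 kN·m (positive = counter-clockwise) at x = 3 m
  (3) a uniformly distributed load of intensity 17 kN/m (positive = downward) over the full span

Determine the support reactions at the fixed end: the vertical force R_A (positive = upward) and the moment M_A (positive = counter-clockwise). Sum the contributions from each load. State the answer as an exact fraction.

R_A = 119 kN, M_A = 361 kN·m

Load 1 — point force P=17 kN at a=4 m (b=L-a=2):
  R_A = P = 17 kN
  M_A = Pa = 17·4 = 68 kN·m
Load 2 — applied couple M₀=13 kN·m at a=3 m (b=L-a=3):
  R_A = 0 kN
  M_A = -M₀ = -13 kN·m
Load 3 — uniform load w=17 kN/m over full span:
  R_A = wL = 17·6 = 102 kN
  M_A = wL²/2 = 17·6²/2 = 306 kN·m
Superposition: R_A = 119 kN, M_A = 361 kN·m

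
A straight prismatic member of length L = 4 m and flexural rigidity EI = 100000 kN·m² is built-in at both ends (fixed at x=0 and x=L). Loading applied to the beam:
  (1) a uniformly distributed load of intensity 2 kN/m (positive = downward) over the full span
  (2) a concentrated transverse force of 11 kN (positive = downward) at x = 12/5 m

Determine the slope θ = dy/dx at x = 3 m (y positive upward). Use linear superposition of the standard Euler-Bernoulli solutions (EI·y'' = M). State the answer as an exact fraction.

Load 1 — uniform load w=2 kN/m over full span:
  θ_1 = -wx(L-x)(L-2x)/(12EI) = -2·3·(4-3)·(4-2·3)/(12·100000) = 1/100000 rad
Load 2 — point force P=11 kN at a=12/5 m (b=L-a=8/5):
  θ_2 = Pa²(L-x)(2bL-(3b+a)(L-x))/(2L³EI)  [x>a] = 11·(12/5)²·(4-3)·(2·(8/5)·4-(3·(8/5)+(12/5))·(4-3))/(2·4³·100000) = 693/25000000 rad
Superposition: θ = Σ θ_i = 943/25000000 rad ≈ 0.000038 rad

θ(3) = 943/25000000 rad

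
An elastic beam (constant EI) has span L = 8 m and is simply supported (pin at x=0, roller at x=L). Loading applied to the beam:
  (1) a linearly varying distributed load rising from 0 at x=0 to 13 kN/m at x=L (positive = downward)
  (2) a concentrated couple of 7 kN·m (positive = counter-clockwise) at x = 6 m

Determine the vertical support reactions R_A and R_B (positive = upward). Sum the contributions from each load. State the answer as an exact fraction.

Load 1 — triangular load w₀=13 kN/m (0→w₀ over full span):
  R_A = w₀L/6 = 13·8/6 = 52/3 kN
  R_B = w₀L/3 = 13·8/3 = 104/3 kN
Load 2 — applied couple M₀=7 kN·m at a=6 m (b=L-a=2):
  R_A = M₀/L = 7/8 kN
  R_B = -M₀/L = -7/8 kN
Superposition: R_A = 437/24 kN, R_B = 811/24 kN

R_A = 437/24 kN, R_B = 811/24 kN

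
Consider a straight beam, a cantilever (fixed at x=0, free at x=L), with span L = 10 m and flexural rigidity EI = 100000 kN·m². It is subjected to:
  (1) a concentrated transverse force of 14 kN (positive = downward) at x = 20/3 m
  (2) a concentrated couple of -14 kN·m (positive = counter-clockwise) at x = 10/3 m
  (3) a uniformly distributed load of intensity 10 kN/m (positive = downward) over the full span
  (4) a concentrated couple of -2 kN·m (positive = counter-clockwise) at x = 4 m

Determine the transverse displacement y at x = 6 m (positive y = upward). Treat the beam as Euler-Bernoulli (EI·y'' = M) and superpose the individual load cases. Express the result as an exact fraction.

y(6) = -8269/112500 m

Load 1 — point force P=14 kN at a=20/3 m (b=L-a=10/3):
  y_1 = -Px²(3a-x)/(6EI)  [x≤a] = -14·6²·(3·(20/3)-6)/(6·100000) = -147/12500 m
Load 2 — applied couple M₀=-14 kN·m at a=10/3 m (b=L-a=20/3):
  y_2 = M₀a(2x-a)/(2EI)  [x>a] = (-14)·(10/3)·(2·6-(10/3))/(2·100000) = -91/45000 m
Load 3 — uniform load w=10 kN/m over full span:
  y_3 = -wx²(x²-4Lx+6L²)/(24EI) = -10·6²·(6²-4·10·6+6·10²)/(24·100000) = -297/5000 m
Load 4 — applied couple M₀=-2 kN·m at a=4 m (b=L-a=6):
  y_4 = M₀a(2x-a)/(2EI)  [x>a] = (-2)·4·(2·6-4)/(2·100000) = -1/3125 m
Superposition: y = Σ y_i = -8269/112500 m ≈ -0.073502 m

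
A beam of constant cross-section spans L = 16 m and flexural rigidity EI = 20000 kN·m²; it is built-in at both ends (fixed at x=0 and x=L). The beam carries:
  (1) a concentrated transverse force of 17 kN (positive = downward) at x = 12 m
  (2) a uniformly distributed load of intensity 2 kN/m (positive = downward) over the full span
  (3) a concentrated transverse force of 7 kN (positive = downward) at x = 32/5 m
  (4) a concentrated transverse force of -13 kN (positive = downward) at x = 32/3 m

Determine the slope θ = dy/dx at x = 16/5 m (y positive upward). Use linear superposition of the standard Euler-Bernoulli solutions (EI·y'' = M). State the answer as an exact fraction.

Load 1 — point force P=17 kN at a=12 m (b=L-a=4):
  θ_1 = -Pb²x(2aL-(3a+b)x)/(2L³EI)  [x≤a] = -17·4²·(16/5)·(2·12·16-(3·12+4)·(16/5))/(2·16³·20000) = -17/12500 rad
Load 2 — uniform load w=2 kN/m over full span:
  θ_2 = -wx(L-x)(L-2x)/(12EI) = -2·(16/5)·(16-(16/5))·(16-2·(16/5))/(12·20000) = -256/78125 rad
Load 3 — point force P=7 kN at a=32/5 m (b=L-a=48/5):
  θ_3 = -Pb²x(2aL-(3a+b)x)/(2L³EI)  [x≤a] = -7·(48/5)²·(16/5)·(2·(32/5)·16-(3·(32/5)+(48/5))·(16/5))/(2·16³·20000) = -2772/1953125 rad
Load 4 — point force P=-13 kN at a=32/3 m (b=L-a=16/3):
  θ_4 = -Pb²x(2aL-(3a+b)x)/(2L³EI)  [x≤a] = -(-13)·(16/3)²·(16/5)·(2·(32/3)·16-(3·(32/3)+(16/3))·(16/5))/(2·16³·20000) = 676/421875 rad
Superposition: θ = Σ θ_i = -939451/210937500 rad ≈ -0.004454 rad

θ(16/5) = -939451/210937500 rad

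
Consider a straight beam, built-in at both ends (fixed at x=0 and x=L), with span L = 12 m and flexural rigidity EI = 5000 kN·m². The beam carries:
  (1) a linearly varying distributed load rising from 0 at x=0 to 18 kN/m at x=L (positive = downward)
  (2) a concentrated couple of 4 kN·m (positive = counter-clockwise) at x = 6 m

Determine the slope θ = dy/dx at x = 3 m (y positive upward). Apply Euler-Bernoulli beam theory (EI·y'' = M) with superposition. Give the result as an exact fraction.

θ(3) = -9537/400000 rad

Load 1 — triangular load w₀=18 kN/m (0→w₀ over full span):
  θ_1 = -w₀(2x(L-x)(L-2x)(x+2L)+x²(L-x)²)/(120LEI) = -18·(2·3·(12-3)·(12-2·3)·(3+2·12)+3²·(12-3)²)/(120·12·5000) = -9477/400000 rad
Load 2 — applied couple M₀=4 kN·m at a=6 m (b=L-a=6):
  θ_2 = (R_Ax²/2 - M_Ax)/EI  [x≤a] with R_A=1/2, M_A=1 = ((1/2)·3²/2 - 1·3)/5000 = -3/20000 rad
Superposition: θ = Σ θ_i = -9537/400000 rad ≈ -0.023842 rad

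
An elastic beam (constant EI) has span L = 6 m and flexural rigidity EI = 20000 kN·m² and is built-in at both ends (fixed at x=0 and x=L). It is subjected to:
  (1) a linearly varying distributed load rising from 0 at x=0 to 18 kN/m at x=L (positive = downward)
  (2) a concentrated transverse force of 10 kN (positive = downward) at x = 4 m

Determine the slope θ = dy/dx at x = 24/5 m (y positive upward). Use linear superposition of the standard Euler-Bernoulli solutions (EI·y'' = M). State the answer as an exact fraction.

θ(24/5) = 2569/2343750 rad

Load 1 — triangular load w₀=18 kN/m (0→w₀ over full span):
  θ_1 = -w₀(2x(L-x)(L-2x)(x+2L)+x²(L-x)²)/(120LEI) = -18·(2·(24/5)·(6-(24/5))·(6-2·(24/5))·((24/5)+2·6)+(24/5)²·(6-(24/5))²)/(120·6·20000) = 324/390625 rad
Load 2 — point force P=10 kN at a=4 m (b=L-a=2):
  θ_2 = Pa²(L-x)(2bL-(3b+a)(L-x))/(2L³EI)  [x>a] = 10·4²·(6-(24/5))·(2·2·6-(3·2+4)·(6-(24/5)))/(2·6³·20000) = 1/3750 rad
Superposition: θ = Σ θ_i = 2569/2343750 rad ≈ 0.001096 rad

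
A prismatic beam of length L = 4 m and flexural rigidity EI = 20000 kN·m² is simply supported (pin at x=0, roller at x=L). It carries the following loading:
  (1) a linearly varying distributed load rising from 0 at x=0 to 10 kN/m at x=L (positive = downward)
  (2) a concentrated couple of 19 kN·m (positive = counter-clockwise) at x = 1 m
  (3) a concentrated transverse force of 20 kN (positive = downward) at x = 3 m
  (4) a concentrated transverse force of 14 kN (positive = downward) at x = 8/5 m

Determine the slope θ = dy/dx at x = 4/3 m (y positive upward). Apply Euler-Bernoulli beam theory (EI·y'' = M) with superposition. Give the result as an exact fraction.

θ(4/3) = -3687623/4860000000 rad

Load 1 — triangular load w₀=10 kN/m (0→w₀ over full span):
  θ_1 = -w₀(7L⁴-30L²x²+15x⁴)/(360LEI) = -10·(7·4⁴-30·4²·(4/3)²+15·(4/3)⁴)/(360·4·20000) = -52/151875 rad
Load 2 — applied couple M₀=19 kN·m at a=1 m (b=L-a=3):
  θ_2 = (M₀x²/(2L)-M₀(x-a)+C₁)/EI  [x>a] with C₁=M₀(3b²-L²)/(6L)=209/24 = (19·(4/3)²/(2·4)-19·((4/3)-1)+(209/24))/20000 = 19/57600 rad
Load 3 — point force P=20 kN at a=3 m (b=L-a=1):
  θ_3 = -Pb(L²-b²-3x²)/(6LEI)  [x≤a] = -20·1·(4²-1²-3·(4/3)²)/(6·4·20000) = -29/72000 rad
Load 4 — point force P=14 kN at a=8/5 m (b=L-a=12/5):
  θ_4 = -Pb(L²-b²-3x²)/(6LEI)  [x≤a] = -14·(12/5)·(4²-(12/5)²-3·(4/3)²)/(6·4·20000) = -161/468750 rad
Superposition: θ = Σ θ_i = -3687623/4860000000 rad ≈ -0.000759 rad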